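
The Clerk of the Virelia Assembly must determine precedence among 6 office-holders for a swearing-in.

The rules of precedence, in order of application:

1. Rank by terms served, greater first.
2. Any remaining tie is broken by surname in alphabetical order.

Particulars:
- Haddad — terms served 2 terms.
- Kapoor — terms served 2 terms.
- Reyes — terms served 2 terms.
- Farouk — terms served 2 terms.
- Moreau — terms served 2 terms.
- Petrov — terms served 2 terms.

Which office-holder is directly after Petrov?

By terms served (higher first): Farouk, Haddad, Kapoor, Moreau, Petrov and Reyes (each 2 terms).
Among Farouk, Haddad, Kapoor, Moreau, Petrov and Reyes, alphabetically by surname: Farouk before Haddad before Kapoor before Moreau before Petrov before Reyes.
Order: Farouk, Haddad, Kapoor, Moreau, Petrov, Reyes.

Reyes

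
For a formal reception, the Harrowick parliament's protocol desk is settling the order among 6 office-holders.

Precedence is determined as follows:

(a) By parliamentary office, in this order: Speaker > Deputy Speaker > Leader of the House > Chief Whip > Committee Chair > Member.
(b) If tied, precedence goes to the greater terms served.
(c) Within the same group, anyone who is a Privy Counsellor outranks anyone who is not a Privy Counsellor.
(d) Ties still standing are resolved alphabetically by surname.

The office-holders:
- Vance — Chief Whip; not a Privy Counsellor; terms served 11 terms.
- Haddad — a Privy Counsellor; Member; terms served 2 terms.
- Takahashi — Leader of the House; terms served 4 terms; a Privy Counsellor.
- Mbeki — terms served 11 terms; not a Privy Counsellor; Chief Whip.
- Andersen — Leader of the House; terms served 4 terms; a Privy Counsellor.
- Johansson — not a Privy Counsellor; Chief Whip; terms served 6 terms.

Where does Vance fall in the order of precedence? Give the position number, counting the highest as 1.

4

By parliamentary office: Andersen and Takahashi (Leader of the House); then Mbeki, Vance and Johansson (Chief Whip); then Haddad (Member).
Andersen and Takahashi both have terms served 4 terms, so the next rule applies.
Andersen and Takahashi are each a Privy Counsellor, so the next rule applies.
Among Andersen and Takahashi, alphabetically by surname: Andersen before Takahashi.
Among Mbeki, Vance and Johansson, by terms served (higher first): Mbeki and Vance (11 terms) before Johansson (6 terms).
Mbeki and Vance are each not a Privy Counsellor, so the next rule applies.
Among Mbeki and Vance, alphabetically by surname: Mbeki before Vance.
Order: Andersen, Takahashi, Mbeki, Vance, Johansson, Haddad. So position 4.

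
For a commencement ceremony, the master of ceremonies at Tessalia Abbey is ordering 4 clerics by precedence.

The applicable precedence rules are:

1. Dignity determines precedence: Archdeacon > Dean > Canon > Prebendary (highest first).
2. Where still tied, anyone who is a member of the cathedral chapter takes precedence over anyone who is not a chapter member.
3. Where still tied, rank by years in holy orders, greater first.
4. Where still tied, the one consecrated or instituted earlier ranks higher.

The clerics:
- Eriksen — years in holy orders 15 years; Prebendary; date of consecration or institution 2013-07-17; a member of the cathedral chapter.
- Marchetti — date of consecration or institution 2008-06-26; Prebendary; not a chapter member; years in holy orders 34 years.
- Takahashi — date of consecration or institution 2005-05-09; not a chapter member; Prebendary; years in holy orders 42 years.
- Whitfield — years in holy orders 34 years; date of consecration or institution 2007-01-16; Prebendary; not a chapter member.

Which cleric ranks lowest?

Marchetti

By dignity: Eriksen, Takahashi, Whitfield and Marchetti (Prebendary).
Among Eriksen, Takahashi, Whitfield and Marchetti, a member of the cathedral chapter before not a chapter member: Eriksen (a member of the cathedral chapter) before Takahashi, Whitfield and Marchetti (not a chapter member).
Among Takahashi, Whitfield and Marchetti, by years in holy orders (higher first): Takahashi (42 years) before Whitfield and Marchetti (34 years).
Among Whitfield and Marchetti, by date of consecration or institution (earlier first): Whitfield (2007-01-16) before Marchetti (2008-06-26).
Order: Eriksen, Takahashi, Whitfield, Marchetti.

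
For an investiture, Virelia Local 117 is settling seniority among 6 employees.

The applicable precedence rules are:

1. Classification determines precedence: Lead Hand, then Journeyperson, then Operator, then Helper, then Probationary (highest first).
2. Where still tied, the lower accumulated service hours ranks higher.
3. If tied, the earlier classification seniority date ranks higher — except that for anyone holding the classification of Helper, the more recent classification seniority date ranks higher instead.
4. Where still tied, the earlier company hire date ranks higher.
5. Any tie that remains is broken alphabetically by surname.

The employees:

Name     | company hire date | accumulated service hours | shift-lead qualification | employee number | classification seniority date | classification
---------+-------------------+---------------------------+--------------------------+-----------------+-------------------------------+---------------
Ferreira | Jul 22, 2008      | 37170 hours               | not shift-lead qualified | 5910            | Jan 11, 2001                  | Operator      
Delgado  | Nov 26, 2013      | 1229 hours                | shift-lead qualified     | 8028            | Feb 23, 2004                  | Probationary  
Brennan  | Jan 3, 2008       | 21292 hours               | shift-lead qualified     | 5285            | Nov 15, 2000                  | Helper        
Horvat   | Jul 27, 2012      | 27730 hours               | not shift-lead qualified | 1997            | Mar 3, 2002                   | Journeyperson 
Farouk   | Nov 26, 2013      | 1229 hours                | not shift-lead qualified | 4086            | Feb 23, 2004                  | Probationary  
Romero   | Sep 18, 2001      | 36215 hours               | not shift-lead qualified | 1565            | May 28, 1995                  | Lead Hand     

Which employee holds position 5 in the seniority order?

Delgado

By classification: Romero (Lead Hand); then Horvat (Journeyperson); then Ferreira (Operator); then Brennan (Helper); then Delgado and Farouk (Probationary).
Delgado and Farouk both have accumulated service hours 1229 hours, so the next rule applies.
Delgado and Farouk both have classification seniority date Feb 23, 2004, so the next rule applies.
Delgado and Farouk both have company hire date Nov 26, 2013, so the next rule applies.
Among Delgado and Farouk, alphabetically by surname: Delgado before Farouk.
Order: Romero, Horvat, Ferreira, Brennan, Delgado, Farouk.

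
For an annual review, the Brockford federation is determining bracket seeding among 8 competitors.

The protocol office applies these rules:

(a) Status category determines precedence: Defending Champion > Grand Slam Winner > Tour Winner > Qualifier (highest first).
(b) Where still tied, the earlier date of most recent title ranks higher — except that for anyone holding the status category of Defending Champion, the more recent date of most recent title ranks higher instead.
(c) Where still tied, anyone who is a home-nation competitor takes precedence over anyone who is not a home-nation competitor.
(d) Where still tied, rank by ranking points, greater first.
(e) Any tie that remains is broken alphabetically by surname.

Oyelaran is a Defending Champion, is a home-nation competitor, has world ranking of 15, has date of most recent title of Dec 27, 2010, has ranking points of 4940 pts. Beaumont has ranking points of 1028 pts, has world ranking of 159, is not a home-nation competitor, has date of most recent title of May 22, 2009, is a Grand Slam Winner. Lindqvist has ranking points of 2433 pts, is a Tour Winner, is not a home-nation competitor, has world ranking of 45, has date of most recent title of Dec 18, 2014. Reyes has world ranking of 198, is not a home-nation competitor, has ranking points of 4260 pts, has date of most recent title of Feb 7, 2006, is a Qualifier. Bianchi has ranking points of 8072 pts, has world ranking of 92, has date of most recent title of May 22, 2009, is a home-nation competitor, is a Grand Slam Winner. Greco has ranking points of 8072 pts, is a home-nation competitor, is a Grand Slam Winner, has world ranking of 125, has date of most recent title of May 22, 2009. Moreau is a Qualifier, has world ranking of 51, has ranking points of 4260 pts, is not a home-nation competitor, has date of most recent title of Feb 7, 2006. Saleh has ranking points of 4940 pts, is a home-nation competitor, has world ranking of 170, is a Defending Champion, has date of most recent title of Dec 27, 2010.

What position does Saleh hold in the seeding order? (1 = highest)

2

By status category: Oyelaran and Saleh (Defending Champion); then Bianchi, Greco and Beaumont (Grand Slam Winner); then Lindqvist (Tour Winner); then Moreau and Reyes (Qualifier).
Oyelaran and Saleh both have date of most recent title Dec 27, 2010, so the next rule applies.
Oyelaran and Saleh are each a home-nation competitor, so the next rule applies.
Oyelaran and Saleh both have ranking points 4940 pts, so the next rule applies.
Among Oyelaran and Saleh, alphabetically by surname: Oyelaran before Saleh.
Bianchi, Greco and Beaumont all have date of most recent title May 22, 2009, so the next rule applies.
Among Bianchi, Greco and Beaumont, a home-nation competitor before not a home-nation competitor: Bianchi and Greco (a home-nation competitor) before Beaumont (not a home-nation competitor).
Bianchi and Greco both have ranking points 8072 pts, so the next rule applies.
Among Bianchi and Greco, alphabetically by surname: Bianchi before Greco.
Moreau and Reyes both have date of most recent title Feb 7, 2006, so the next rule applies.
Moreau and Reyes are each not a home-nation competitor, so the next rule applies.
Moreau and Reyes both have ranking points 4260 pts, so the next rule applies.
Among Moreau and Reyes, alphabetically by surname: Moreau before Reyes.
Order: Oyelaran, Saleh, Bianchi, Greco, Beaumont, Lindqvist, Moreau, Reyes. So position 2.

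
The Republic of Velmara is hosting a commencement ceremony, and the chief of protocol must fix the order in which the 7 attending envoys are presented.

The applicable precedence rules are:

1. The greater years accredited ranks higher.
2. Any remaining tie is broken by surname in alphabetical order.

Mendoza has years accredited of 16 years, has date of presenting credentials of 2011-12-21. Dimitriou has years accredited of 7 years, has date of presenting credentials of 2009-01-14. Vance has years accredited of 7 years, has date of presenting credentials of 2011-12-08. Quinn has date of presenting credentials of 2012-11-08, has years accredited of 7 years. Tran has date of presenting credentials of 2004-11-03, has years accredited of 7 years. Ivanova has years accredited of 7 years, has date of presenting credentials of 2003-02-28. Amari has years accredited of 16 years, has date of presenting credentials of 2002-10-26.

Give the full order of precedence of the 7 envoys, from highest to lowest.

Amari, Mendoza, Dimitriou, Ivanova, Quinn, Tran, Vance

By years accredited (higher first): Amari and Mendoza (both 16 years); then Dimitriou, Ivanova, Quinn, Tran and Vance (each 7 years).
Among Amari and Mendoza, alphabetically by surname: Amari before Mendoza.
Among Dimitriou, Ivanova, Quinn, Tran and Vance, alphabetically by surname: Dimitriou before Ivanova before Quinn before Tran before Vance.
Full order: Amari, Mendoza, Dimitriou, Ivanova, Quinn, Tran, Vance.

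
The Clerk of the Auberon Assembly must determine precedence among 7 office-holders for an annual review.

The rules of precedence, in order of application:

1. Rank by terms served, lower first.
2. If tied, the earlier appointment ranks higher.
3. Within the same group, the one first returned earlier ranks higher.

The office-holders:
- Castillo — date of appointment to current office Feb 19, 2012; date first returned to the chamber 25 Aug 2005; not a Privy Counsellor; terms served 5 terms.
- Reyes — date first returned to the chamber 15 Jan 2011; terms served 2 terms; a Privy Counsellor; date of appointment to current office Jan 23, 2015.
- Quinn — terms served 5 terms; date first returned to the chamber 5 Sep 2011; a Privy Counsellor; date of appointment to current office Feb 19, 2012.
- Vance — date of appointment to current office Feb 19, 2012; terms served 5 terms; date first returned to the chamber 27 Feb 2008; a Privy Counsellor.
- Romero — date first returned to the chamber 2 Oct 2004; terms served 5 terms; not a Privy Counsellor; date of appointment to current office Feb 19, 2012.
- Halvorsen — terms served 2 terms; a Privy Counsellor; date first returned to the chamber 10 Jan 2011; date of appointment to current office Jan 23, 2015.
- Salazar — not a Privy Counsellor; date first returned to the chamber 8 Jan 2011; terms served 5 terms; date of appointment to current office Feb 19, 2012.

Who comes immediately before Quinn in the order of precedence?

By terms served (lower first): Halvorsen and Reyes (both 2 terms); then Romero, Castillo, Vance, Salazar and Quinn (each 5 terms).
Halvorsen and Reyes both have date of appointment to current office Jan 23, 2015, so the next rule applies.
Among Halvorsen and Reyes, by date first returned to the chamber (earlier first): Halvorsen (10 Jan 2011) before Reyes (15 Jan 2011).
Romero, Castillo, Vance, Salazar and Quinn all have date of appointment to current office Feb 19, 2012, so the next rule applies.
Among Romero, Castillo, Vance, Salazar and Quinn, by date first returned to the chamber (earlier first): Romero (2 Oct 2004) before Castillo (25 Aug 2005) before Vance (27 Feb 2008) before Salazar (8 Jan 2011) before Quinn (5 Sep 2011).
Order: Halvorsen, Reyes, Romero, Castillo, Vance, Salazar, Quinn.

Salazar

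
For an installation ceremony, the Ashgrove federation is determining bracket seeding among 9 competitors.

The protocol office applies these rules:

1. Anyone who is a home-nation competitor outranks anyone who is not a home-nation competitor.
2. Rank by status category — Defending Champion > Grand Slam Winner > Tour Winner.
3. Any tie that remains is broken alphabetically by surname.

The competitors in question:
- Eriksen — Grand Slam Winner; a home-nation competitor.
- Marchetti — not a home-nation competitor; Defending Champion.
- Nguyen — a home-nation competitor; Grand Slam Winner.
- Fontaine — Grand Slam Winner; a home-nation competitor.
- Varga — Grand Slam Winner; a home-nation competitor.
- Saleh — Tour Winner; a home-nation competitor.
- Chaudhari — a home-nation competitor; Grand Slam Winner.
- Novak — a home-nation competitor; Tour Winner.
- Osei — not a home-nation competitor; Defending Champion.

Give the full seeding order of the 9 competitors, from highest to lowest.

Chaudhari, Eriksen, Fontaine, Nguyen, Varga, Novak, Saleh, Marchetti, Osei

By the first rule: Chaudhari, Eriksen, Fontaine, Nguyen, Varga, Novak and Saleh (each a home-nation competitor); then Marchetti and Osei (both not a home-nation competitor).
Among Chaudhari, Eriksen, Fontaine, Nguyen, Varga, Novak and Saleh, by status category: Chaudhari, Eriksen, Fontaine, Nguyen and Varga (Grand Slam Winner) before Novak and Saleh (Tour Winner).
Among Chaudhari, Eriksen, Fontaine, Nguyen and Varga, alphabetically by surname: Chaudhari before Eriksen before Fontaine before Nguyen before Varga.
Among Novak and Saleh, alphabetically by surname: Novak before Saleh.
Marchetti and Osei are each Defending Champion, so the next rule applies.
Among Marchetti and Osei, alphabetically by surname: Marchetti before Osei.
Full order: Chaudhari, Eriksen, Fontaine, Nguyen, Varga, Novak, Saleh, Marchetti, Osei.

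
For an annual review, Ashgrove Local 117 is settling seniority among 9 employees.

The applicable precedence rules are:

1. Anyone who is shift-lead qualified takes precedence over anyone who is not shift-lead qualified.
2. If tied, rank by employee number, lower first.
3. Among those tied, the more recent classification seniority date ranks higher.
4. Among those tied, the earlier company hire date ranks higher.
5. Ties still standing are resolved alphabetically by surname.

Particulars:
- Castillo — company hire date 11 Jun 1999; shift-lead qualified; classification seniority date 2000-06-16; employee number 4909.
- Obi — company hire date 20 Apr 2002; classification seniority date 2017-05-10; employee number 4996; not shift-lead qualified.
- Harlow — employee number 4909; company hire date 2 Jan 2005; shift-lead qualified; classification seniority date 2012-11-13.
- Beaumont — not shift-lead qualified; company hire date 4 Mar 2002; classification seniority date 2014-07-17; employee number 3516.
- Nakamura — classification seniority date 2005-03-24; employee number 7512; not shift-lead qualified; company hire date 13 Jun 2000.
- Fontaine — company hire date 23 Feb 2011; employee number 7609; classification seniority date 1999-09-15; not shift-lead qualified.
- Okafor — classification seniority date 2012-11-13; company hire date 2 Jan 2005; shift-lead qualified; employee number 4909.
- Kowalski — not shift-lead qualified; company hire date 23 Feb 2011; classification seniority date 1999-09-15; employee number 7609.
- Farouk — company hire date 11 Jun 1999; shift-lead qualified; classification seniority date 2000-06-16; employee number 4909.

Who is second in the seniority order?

By the first rule: Harlow, Okafor, Castillo and Farouk (each shift-lead qualified); then Beaumont, Obi, Nakamura, Fontaine and Kowalski (each not shift-lead qualified).
Harlow, Okafor, Castillo and Farouk all have employee number 4909, so the next rule applies.
Among Harlow, Okafor, Castillo and Farouk, by classification seniority date (later first): Harlow and Okafor (2012-11-13) before Castillo and Farouk (2000-06-16).
Harlow and Okafor both have company hire date 2 Jan 2005, so the next rule applies.
Among Harlow and Okafor, alphabetically by surname: Harlow before Okafor.
Castillo and Farouk both have company hire date 11 Jun 1999, so the next rule applies.
Among Castillo and Farouk, alphabetically by surname: Castillo before Farouk.
Among Beaumont, Obi, Nakamura, Fontaine and Kowalski, by employee number (lower first): Beaumont (3516) before Obi (4996) before Nakamura (7512) before Fontaine and Kowalski (7609).
Fontaine and Kowalski both have classification seniority date 1999-09-15, so the next rule applies.
Fontaine and Kowalski both have company hire date 23 Feb 2011, so the next rule applies.
Among Fontaine and Kowalski, alphabetically by surname: Fontaine before Kowalski.
Order: Harlow, Okafor, Castillo, Farouk, Beaumont, Obi, Nakamura, Fontaine, Kowalski.

Okafor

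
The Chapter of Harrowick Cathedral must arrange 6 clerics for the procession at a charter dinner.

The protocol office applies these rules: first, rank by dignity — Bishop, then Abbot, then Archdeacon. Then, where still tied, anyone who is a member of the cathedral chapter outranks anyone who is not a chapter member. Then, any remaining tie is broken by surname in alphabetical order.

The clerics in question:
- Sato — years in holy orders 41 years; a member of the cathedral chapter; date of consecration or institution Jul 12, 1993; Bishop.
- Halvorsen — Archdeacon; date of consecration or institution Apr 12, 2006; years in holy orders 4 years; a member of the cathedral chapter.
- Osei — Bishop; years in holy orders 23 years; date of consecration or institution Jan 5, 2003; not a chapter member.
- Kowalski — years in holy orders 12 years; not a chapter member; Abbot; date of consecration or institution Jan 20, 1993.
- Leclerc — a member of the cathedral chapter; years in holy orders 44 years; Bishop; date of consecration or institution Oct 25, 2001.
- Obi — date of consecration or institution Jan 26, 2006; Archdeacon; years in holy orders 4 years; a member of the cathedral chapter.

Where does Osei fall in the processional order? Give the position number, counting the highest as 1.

3

By dignity: Leclerc, Sato and Osei (Bishop); then Kowalski (Abbot); then Halvorsen and Obi (Archdeacon).
Among Leclerc, Sato and Osei, a member of the cathedral chapter before not a chapter member: Leclerc and Sato (a member of the cathedral chapter) before Osei (not a chapter member).
Among Leclerc and Sato, alphabetically by surname: Leclerc before Sato.
Halvorsen and Obi are each a member of the cathedral chapter, so the next rule applies.
Among Halvorsen and Obi, alphabetically by surname: Halvorsen before Obi.
Order: Leclerc, Sato, Osei, Kowalski, Halvorsen, Obi. So position 3.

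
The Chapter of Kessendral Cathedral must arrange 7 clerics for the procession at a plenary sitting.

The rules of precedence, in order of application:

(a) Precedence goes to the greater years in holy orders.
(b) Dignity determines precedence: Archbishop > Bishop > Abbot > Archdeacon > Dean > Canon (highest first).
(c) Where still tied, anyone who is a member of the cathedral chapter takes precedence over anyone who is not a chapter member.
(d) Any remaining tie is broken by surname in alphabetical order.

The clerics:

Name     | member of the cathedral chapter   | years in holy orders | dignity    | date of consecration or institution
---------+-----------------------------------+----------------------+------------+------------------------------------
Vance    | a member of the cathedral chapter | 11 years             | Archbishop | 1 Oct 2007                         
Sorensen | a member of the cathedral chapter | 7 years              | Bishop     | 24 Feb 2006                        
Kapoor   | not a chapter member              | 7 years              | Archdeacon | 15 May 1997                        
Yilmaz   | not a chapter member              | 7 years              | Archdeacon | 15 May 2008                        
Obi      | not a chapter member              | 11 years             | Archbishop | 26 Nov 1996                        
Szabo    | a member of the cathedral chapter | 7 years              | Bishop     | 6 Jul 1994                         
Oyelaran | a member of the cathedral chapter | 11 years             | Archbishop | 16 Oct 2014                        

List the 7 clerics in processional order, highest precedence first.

Oyelaran, Vance, Obi, Sorensen, Szabo, Kapoor, Yilmaz

By years in holy orders (higher first): Oyelaran, Vance and Obi (each 11 years); then Sorensen, Szabo, Kapoor and Yilmaz (each 7 years).
Oyelaran, Vance and Obi are each Archbishop, so the next rule applies.
Among Oyelaran, Vance and Obi, a member of the cathedral chapter before not a chapter member: Oyelaran and Vance (a member of the cathedral chapter) before Obi (not a chapter member).
Among Oyelaran and Vance, alphabetically by surname: Oyelaran before Vance.
Among Sorensen, Szabo, Kapoor and Yilmaz, by dignity: Sorensen and Szabo (Bishop) before Kapoor and Yilmaz (Archdeacon).
Sorensen and Szabo are each a member of the cathedral chapter, so the next rule applies.
Among Sorensen and Szabo, alphabetically by surname: Sorensen before Szabo.
Kapoor and Yilmaz are each not a chapter member, so the next rule applies.
Among Kapoor and Yilmaz, alphabetically by surname: Kapoor before Yilmaz.
Full order: Oyelaran, Vance, Obi, Sorensen, Szabo, Kapoor, Yilmaz.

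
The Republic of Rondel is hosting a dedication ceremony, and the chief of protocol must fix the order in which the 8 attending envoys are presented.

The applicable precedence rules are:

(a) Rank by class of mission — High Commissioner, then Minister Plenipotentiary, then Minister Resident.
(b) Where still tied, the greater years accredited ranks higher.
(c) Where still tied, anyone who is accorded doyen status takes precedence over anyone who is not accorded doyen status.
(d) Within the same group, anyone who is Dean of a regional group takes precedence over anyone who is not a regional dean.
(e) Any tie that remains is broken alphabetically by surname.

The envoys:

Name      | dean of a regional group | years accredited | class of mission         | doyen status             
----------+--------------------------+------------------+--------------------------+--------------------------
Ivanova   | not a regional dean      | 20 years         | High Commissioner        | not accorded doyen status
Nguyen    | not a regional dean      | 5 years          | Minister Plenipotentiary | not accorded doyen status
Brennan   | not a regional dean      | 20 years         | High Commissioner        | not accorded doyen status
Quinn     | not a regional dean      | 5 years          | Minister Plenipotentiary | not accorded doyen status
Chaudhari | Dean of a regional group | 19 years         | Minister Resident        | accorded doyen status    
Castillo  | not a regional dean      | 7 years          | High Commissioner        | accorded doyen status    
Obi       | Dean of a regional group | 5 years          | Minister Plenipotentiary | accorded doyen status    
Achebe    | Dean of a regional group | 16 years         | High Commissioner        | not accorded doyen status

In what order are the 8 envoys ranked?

Brennan, Ivanova, Achebe, Castillo, Obi, Nguyen, Quinn, Chaudhari

By class of mission: Brennan, Ivanova, Achebe and Castillo (High Commissioner); then Obi, Nguyen and Quinn (Minister Plenipotentiary); then Chaudhari (Minister Resident).
Among Brennan, Ivanova, Achebe and Castillo, by years accredited (higher first): Brennan and Ivanova (20 years) before Achebe (16 years) before Castillo (7 years).
Brennan and Ivanova are each not accorded doyen status, so the next rule applies.
Brennan and Ivanova are each not a regional dean, so the next rule applies.
Among Brennan and Ivanova, alphabetically by surname: Brennan before Ivanova.
Obi, Nguyen and Quinn all have years accredited 5 years, so the next rule applies.
Among Obi, Nguyen and Quinn, accorded doyen status before not accorded doyen status: Obi (accorded doyen status) before Nguyen and Quinn (not accorded doyen status).
Nguyen and Quinn are each not a regional dean, so the next rule applies.
Among Nguyen and Quinn, alphabetically by surname: Nguyen before Quinn.
Full order: Brennan, Ivanova, Achebe, Castillo, Obi, Nguyen, Quinn, Chaudhari.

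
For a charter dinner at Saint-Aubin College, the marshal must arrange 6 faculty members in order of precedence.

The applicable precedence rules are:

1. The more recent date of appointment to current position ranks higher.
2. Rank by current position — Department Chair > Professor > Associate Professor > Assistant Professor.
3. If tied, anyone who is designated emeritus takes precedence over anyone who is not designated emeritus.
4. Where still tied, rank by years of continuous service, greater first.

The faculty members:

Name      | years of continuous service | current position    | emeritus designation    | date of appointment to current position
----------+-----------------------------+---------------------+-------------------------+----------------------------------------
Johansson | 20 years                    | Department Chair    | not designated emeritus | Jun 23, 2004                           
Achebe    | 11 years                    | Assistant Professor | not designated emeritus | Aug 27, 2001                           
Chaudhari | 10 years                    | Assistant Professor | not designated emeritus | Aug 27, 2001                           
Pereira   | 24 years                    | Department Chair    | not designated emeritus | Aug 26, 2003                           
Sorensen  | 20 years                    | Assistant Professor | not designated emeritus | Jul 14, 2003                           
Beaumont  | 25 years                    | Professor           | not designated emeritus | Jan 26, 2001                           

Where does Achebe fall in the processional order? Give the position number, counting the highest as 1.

By date of appointment to current position (later first): Johansson (Jun 23, 2004); then Pereira (Aug 26, 2003); then Sorensen (Jul 14, 2003); then Achebe and Chaudhari (both Aug 27, 2001); then Beaumont (Jan 26, 2001).
Achebe and Chaudhari are each Assistant Professor, so the next rule applies.
Achebe and Chaudhari are each not designated emeritus, so the next rule applies.
Among Achebe and Chaudhari, by years of continuous service (higher first): Achebe (11 years) before Chaudhari (10 years).
Order: Johansson, Pereira, Sorensen, Achebe, Chaudhari, Beaumont. So position 4.

4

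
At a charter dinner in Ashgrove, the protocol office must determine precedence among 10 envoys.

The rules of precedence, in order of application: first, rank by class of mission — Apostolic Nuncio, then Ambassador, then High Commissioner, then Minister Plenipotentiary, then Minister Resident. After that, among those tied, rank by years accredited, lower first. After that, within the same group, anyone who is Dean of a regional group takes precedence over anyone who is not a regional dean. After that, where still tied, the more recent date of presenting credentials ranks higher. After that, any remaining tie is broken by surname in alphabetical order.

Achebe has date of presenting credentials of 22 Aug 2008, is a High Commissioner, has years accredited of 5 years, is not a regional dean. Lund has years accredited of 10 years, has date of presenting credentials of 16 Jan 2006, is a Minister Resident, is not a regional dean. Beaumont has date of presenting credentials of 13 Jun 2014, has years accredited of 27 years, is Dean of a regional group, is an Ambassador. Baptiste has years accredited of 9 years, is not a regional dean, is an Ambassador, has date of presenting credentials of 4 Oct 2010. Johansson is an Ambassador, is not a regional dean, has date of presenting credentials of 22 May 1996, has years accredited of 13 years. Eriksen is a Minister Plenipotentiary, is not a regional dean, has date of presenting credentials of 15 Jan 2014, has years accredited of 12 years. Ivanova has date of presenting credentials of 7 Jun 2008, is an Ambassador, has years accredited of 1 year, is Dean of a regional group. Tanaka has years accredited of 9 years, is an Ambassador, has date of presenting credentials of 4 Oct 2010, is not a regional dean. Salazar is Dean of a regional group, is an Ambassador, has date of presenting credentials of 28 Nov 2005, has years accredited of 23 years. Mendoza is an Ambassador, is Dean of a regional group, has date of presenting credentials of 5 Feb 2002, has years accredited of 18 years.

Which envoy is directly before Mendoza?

Johansson

By class of mission: Ivanova, Baptiste, Tanaka, Johansson, Mendoza, Salazar and Beaumont (Ambassador); then Achebe (High Commissioner); then Eriksen (Minister Plenipotentiary); then Lund (Minister Resident).
Among Ivanova, Baptiste, Tanaka, Johansson, Mendoza, Salazar and Beaumont, by years accredited (lower first): Ivanova (1 year) before Baptiste and Tanaka (9 years) before Johansson (13 years) before Mendoza (18 years) before Salazar (23 years) before Beaumont (27 years).
Baptiste and Tanaka are each not a regional dean, so the next rule applies.
Baptiste and Tanaka both have date of presenting credentials 4 Oct 2010, so the next rule applies.
Among Baptiste and Tanaka, alphabetically by surname: Baptiste before Tanaka.
Order: Ivanova, Baptiste, Tanaka, Johansson, Mendoza, Salazar, Beaumont, Achebe, Eriksen, Lund.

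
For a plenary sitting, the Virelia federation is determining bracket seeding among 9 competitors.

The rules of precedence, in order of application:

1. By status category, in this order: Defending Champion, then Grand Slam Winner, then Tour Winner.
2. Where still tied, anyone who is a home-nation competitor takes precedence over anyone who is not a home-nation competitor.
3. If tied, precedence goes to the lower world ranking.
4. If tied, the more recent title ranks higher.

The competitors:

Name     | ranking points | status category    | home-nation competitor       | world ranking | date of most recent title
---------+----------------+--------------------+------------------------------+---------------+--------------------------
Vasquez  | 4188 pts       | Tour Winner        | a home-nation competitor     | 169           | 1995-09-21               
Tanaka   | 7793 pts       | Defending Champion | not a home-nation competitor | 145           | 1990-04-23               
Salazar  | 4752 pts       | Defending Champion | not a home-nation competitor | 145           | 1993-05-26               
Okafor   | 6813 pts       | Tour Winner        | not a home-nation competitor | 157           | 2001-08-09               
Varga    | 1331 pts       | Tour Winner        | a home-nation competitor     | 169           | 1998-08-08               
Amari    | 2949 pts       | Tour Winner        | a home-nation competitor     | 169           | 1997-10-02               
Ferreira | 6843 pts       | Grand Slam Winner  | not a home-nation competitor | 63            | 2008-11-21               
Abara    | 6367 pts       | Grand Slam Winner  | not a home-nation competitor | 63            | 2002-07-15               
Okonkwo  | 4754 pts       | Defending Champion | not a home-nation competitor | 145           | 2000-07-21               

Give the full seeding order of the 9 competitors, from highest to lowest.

Okonkwo, Salazar, Tanaka, Ferreira, Abara, Varga, Amari, Vasquez, Okafor

By status category: Okonkwo, Salazar and Tanaka (Defending Champion); then Ferreira and Abara (Grand Slam Winner); then Varga, Amari, Vasquez and Okafor (Tour Winner).
Okonkwo, Salazar and Tanaka are each not a home-nation competitor, so the next rule applies.
Okonkwo, Salazar and Tanaka all have world ranking 145, so the next rule applies.
Among Okonkwo, Salazar and Tanaka, by date of most recent title (later first): Okonkwo (2000-07-21) before Salazar (1993-05-26) before Tanaka (1990-04-23).
Ferreira and Abara are each not a home-nation competitor, so the next rule applies.
Ferreira and Abara both have world ranking 63, so the next rule applies.
Among Ferreira and Abara, by date of most recent title (later first): Ferreira (2008-11-21) before Abara (2002-07-15).
Among Varga, Amari, Vasquez and Okafor, a home-nation competitor before not a home-nation competitor: Varga, Amari and Vasquez (a home-nation competitor) before Okafor (not a home-nation competitor).
Varga, Amari and Vasquez all have world ranking 169, so the next rule applies.
Among Varga, Amari and Vasquez, by date of most recent title (later first): Varga (1998-08-08) before Amari (1997-10-02) before Vasquez (1995-09-21).
Full order: Okonkwo, Salazar, Tanaka, Ferreira, Abara, Varga, Amari, Vasquez, Okafor.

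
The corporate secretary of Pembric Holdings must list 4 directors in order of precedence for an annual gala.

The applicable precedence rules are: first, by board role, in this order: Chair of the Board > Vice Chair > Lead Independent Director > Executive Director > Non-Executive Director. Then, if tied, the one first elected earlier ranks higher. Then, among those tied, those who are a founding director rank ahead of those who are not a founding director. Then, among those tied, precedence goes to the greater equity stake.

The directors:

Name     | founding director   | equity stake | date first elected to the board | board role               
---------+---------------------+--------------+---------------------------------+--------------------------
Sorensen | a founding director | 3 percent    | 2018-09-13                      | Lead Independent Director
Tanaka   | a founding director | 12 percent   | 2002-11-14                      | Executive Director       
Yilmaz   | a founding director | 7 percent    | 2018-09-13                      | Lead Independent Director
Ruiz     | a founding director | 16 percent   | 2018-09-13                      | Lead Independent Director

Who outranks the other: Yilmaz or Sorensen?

Yilmaz

By board role: Ruiz, Yilmaz and Sorensen (Lead Independent Director); then Tanaka (Executive Director).
Ruiz, Yilmaz and Sorensen all have date first elected to the board 2018-09-13, so the next rule applies.
Ruiz, Yilmaz and Sorensen are each a founding director, so the next rule applies.
Among Ruiz, Yilmaz and Sorensen, by equity stake (higher first): Ruiz (16 percent) before Yilmaz (7 percent) before Sorensen (3 percent).
So Yilmaz takes precedence.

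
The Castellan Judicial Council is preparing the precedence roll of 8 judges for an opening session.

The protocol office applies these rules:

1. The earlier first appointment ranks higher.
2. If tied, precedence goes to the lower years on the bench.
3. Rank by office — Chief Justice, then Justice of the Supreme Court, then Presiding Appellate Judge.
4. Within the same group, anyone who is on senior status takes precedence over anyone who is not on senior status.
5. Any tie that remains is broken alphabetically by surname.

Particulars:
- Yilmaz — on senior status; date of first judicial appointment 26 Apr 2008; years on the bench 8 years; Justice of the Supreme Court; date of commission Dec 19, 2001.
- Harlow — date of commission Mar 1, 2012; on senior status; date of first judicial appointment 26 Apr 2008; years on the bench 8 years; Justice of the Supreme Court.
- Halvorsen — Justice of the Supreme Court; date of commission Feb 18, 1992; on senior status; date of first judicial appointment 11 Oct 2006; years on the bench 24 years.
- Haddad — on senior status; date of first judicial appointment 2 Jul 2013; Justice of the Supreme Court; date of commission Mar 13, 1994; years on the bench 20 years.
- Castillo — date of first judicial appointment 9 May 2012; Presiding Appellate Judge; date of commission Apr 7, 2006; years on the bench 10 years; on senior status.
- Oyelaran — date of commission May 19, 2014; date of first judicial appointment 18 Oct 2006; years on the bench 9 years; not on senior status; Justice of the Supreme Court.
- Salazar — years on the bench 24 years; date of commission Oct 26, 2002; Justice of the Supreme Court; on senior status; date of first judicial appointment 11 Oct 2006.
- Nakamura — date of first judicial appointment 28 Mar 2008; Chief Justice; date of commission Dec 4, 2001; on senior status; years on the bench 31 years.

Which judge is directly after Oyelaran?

By date of first judicial appointment (earlier first): Halvorsen and Salazar (both 11 Oct 2006); then Oyelaran (18 Oct 2006); then Nakamura (28 Mar 2008); then Harlow and Yilmaz (both 26 Apr 2008); then Castillo (9 May 2012); then Haddad (2 Jul 2013).
Halvorsen and Salazar both have years on the bench 24 years, so the next rule applies.
Halvorsen and Salazar are each Justice of the Supreme Court, so the next rule applies.
Halvorsen and Salazar are each on senior status, so the next rule applies.
Among Halvorsen and Salazar, alphabetically by surname: Halvorsen before Salazar.
Harlow and Yilmaz both have years on the bench 8 years, so the next rule applies.
Harlow and Yilmaz are each Justice of the Supreme Court, so the next rule applies.
Harlow and Yilmaz are each on senior status, so the next rule applies.
Among Harlow and Yilmaz, alphabetically by surname: Harlow before Yilmaz.
Order: Halvorsen, Salazar, Oyelaran, Nakamura, Harlow, Yilmaz, Castillo, Haddad.

Nakamura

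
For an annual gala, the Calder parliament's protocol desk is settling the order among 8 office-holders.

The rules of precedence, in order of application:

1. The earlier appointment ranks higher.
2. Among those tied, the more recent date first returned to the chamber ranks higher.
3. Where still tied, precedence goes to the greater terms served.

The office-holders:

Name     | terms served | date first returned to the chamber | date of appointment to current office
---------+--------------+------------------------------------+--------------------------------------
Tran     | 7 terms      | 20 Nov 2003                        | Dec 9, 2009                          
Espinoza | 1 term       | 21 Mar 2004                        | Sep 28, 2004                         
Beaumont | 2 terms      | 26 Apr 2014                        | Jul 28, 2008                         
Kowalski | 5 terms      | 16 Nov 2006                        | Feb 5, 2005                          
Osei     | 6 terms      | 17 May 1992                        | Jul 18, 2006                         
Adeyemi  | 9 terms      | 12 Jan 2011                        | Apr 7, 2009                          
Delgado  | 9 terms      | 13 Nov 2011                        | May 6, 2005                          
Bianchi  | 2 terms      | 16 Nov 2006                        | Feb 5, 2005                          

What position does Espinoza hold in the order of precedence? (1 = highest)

1

By date of appointment to current office (earlier first): Espinoza (Sep 28, 2004); then Kowalski and Bianchi (both Feb 5, 2005); then Delgado (May 6, 2005); then Osei (Jul 18, 2006); then Beaumont (Jul 28, 2008); then Adeyemi (Apr 7, 2009); then Tran (Dec 9, 2009).
Kowalski and Bianchi both have date first returned to the chamber 16 Nov 2006, so the next rule applies.
Among Kowalski and Bianchi, by terms served (higher first): Kowalski (5 terms) before Bianchi (2 terms).
Order: Espinoza, Kowalski, Bianchi, Delgado, Osei, Beaumont, Adeyemi, Tran. So position 1.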